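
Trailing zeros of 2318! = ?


floor(2318/5) = 463
floor(2318/25) = 92
floor(2318/125) = 18
floor(2318/625) = 3
Total = 576

576 trailing zeros


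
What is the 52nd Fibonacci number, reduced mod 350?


F(k) mod 350 for k=1..52:
1, 1, 2, 3, 5, 8, 13, 21, 34, 55, 89, 144, 233, 27, 260, 287, 197, 134, 331, 115, 96, 211, 307, 168, 125, 293, 68, 11, 79, 90, 169, 259, 78, 337, 65, 52, 117, 169, 286, 105, 41, 146, 187, 333, 170, 153, 323, 126, 99, 225, 324, 199
F(52) mod 350 = 199


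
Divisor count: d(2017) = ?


2017 = 2017^1
d(2017) = (1+1) = 2

2 divisors


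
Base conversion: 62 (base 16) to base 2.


62 (base 16) = 98 (decimal)
98 (decimal) = 1100010 (base 2)


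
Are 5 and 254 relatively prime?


Euclidean algorithm:
254 = 50 * 5 + 4
5 = 1 * 4 + 1
4 = 4 * 1 + 0
GCD(5, 254) = 1

Yes, coprime (GCD = 1)


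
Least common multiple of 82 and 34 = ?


GCD(82, 34) = 2
LCM = 82*34/2 = 2788/2 = 1394

LCM = 1394


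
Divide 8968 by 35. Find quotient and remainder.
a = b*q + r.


8968 = 35 * 256 + 8
Check: 8960 + 8 = 8968

q = 256, r = 8


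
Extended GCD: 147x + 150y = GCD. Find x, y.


Tabular extended Euclidean (each row: r = 147*s + 150*t):
r=147, s=1, t=0
r=150, s=0, t=1
q=0: r=147, s=1, t=0   [147*(1) + 150*(0) = 147]
q=1: r=3, s=-1, t=1   [147*(-1) + 150*(1) = 3]
q=49: r=0, s=50, t=-49   [147*(50) + 150*(-49) = 0]
GCD = 3; from the row with r=3: x=-1, y=1
Check: 147*(-1) + 150*(1) = -147 + 150 = 3

GCD = 3, x = -1, y = 1


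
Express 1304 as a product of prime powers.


1304 / 2 = 652
652 / 2 = 326
326 / 2 = 163
163 / 163 = 1
1304 = 2^3 × 163


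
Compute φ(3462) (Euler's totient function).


3462 = 2 × 3 × 577
Prime factors: 2, 3, 577
φ(3462) = 3462 × (1-1/2) × (1-1/3) × (1-1/577)
= 3462 × 1/2 × 2/3 × 576/577 = 1152

φ(3462) = 1152


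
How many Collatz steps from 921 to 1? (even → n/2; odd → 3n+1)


921 → 2764 → 1382 → 691 → 2074 → 1037 → 3112 → 1556 → 778 → 389 → 1168 → 584 → 292 → 146 → 73 → 220 → 110 → 55 → 166 → 83 → 250 → 125 → 376 → 188 → 94 → 47 → 142 → 71 → 214 → 107 → 322 → 161 → 484 → 242 → 121 → 364 → 182 → 91 → 274 → 137 → 412 → 206 → 103 → 310 → 155 → 466 → 233 → 700 → 350 → 175 → 526 → 263 → 790 → 395 → 1186 → 593 → 1780 → 890 → 445 → 1336 → 668 → 334 → 167 → 502 → 251 → 754 → 377 → 1132 → 566 → 283 → 850 → 425 → 1276 → 638 → 319 → 958 → 479 → 1438 → 719 → 2158 → 1079 → 3238 → 1619 → 4858 → 2429 → 7288 → 3644 → 1822 → 911 → 2734 → 1367 → 4102 → 2051 → 6154 → 3077 → 9232 → 4616 → 2308 → 1154 → 577 → 1732 → 866 → 433 → 1300 → 650 → 325 → 976 → 488 → 244 → 122 → 61 → 184 → 92 → 46 → 23 → 70 → 35 → 106 → 53 → 160 → 80 → 40 → 20 → 10 → 5 → 16 → 8 → 4 → 2 → 1
Total steps = 129

129 steps


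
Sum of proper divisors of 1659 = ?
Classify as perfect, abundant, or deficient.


Proper divisors: 1, 3, 7, 21, 79, 237, 553
Sum = 1 + 3 + 7 + 21 + 79 + 237 + 553 = 901
901 < 1659 → deficient

s(1659) = 901 (deficient)


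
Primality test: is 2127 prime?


2127 / 3 = 709 (exact division)
2127 is NOT prime.

No, 2127 is not prime


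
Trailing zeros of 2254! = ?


floor(2254/5) = 450
floor(2254/25) = 90
floor(2254/125) = 18
floor(2254/625) = 3
Total = 561

561 trailing zeros


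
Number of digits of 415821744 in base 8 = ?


415821744 in base 8 = 3062167660
Number of digits = 10

10 digits (base 8)


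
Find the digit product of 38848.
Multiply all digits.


3 × 8 × 8 × 4 × 8 = 6144


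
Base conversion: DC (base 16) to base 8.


DC (base 16) = 220 (decimal)
220 (decimal) = 334 (base 8)


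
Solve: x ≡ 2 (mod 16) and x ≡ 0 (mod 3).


M = 16*3 = 48
M1 = M/16 = 3, M2 = M/3 = 16
M1^(-1) mod 16 = 11, M2^(-1) mod 3 = 1
x = 2*3*11 + 0*16*1 = 66
66 mod 48 = 18
Check: 18 mod 16 = 2 ✓, 18 mod 3 = 0 ✓

x ≡ 18 (mod 48)


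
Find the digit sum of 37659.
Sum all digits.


3 + 7 + 6 + 5 + 9 = 30


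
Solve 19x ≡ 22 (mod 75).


GCD(19, 75) = 1, unique solution
a^(-1) mod 75 = 4
x = 4 * 22 mod 75 = 13

x ≡ 13 (mod 75)


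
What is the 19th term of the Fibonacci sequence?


Sequence: 1, 1, 2, 3, 5, 8, 13, 21, 34, 55, 89, 144, 233, 377, 610, 987, 1597, 2584, 4181
F(19) = 4181


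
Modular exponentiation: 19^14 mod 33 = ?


19^1 mod 33 = 19
19^2 mod 33 = 31
19^3 mod 33 = 28
19^4 mod 33 = 4
19^5 mod 33 = 10
19^6 mod 33 = 25
19^7 mod 33 = 13
19^8 mod 33 = 16
19^9 mod 33 = 7
19^10 mod 33 = 1
19^11 mod 33 = 19
19^12 mod 33 = 31
19^13 mod 33 = 28
19^14 mod 33 = 4


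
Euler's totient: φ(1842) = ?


1842 = 2 × 3 × 307
Prime factors: 2, 3, 307
φ(1842) = 1842 × (1-1/2) × (1-1/3) × (1-1/307)
= 1842 × 1/2 × 2/3 × 306/307 = 612

φ(1842) = 612


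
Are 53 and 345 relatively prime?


Euclidean algorithm:
345 = 6 * 53 + 27
53 = 1 * 27 + 26
27 = 1 * 26 + 1
26 = 26 * 1 + 0
GCD(53, 345) = 1

Yes, coprime (GCD = 1)


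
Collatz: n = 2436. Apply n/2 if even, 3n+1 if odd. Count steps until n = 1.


2436 → 1218 → 609 → 1828 → 914 → 457 → 1372 → 686 → 343 → 1030 → 515 → 1546 → 773 → 2320 → 1160 → 580 → 290 → 145 → 436 → 218 → 109 → 328 → 164 → 82 → 41 → 124 → 62 → 31 → 94 → 47 → 142 → 71 → 214 → 107 → 322 → 161 → 484 → 242 → 121 → 364 → 182 → 91 → 274 → 137 → 412 → 206 → 103 → 310 → 155 → 466 → 233 → 700 → 350 → 175 → 526 → 263 → 790 → 395 → 1186 → 593 → 1780 → 890 → 445 → 1336 → 668 → 334 → 167 → 502 → 251 → 754 → 377 → 1132 → 566 → 283 → 850 → 425 → 1276 → 638 → 319 → 958 → 479 → 1438 → 719 → 2158 → 1079 → 3238 → 1619 → 4858 → 2429 → 7288 → 3644 → 1822 → 911 → 2734 → 1367 → 4102 → 2051 → 6154 → 3077 → 9232 → 4616 → 2308 → 1154 → 577 → 1732 → 866 → 433 → 1300 → 650 → 325 → 976 → 488 → 244 → 122 → 61 → 184 → 92 → 46 → 23 → 70 → 35 → 106 → 53 → 160 → 80 → 40 → 20 → 10 → 5 → 16 → 8 → 4 → 2 → 1
Total steps = 133

133 steps


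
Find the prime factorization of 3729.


3729 / 3 = 1243
1243 / 11 = 113
113 / 113 = 1
3729 = 3 × 11 × 113


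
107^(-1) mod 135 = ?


Use the extended Euclidean algorithm on (135, 107); each row r = 135*s + 107*t:
r=135, s=1, t=0
r=107, s=0, t=1
q=1: r=28, s=1, t=-1   [135*(1) + 107*(-1) = 28]
q=3: r=23, s=-3, t=4   [135*(-3) + 107*(4) = 23]
q=1: r=5, s=4, t=-5   [135*(4) + 107*(-5) = 5]
q=4: r=3, s=-19, t=24   [135*(-19) + 107*(24) = 3]
q=1: r=2, s=23, t=-29   [135*(23) + 107*(-29) = 2]
q=1: r=1, s=-42, t=53   [135*(-42) + 107*(53) = 1]
q=2: r=0, s=107, t=-135   [135*(107) + 107*(-135) = 0]
GCD = 1 with t = 53, so 107*(53) ≡ 1 (mod 135)
Inverse = 53 mod 135 = 53
Check: 107 * 53 = 5671 ≡ 1 (mod 135)

107^(-1) ≡ 53 (mod 135)


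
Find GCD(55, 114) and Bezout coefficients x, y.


Tabular extended Euclidean (each row: r = 55*s + 114*t):
r=55, s=1, t=0
r=114, s=0, t=1
q=0: r=55, s=1, t=0   [55*(1) + 114*(0) = 55]
q=2: r=4, s=-2, t=1   [55*(-2) + 114*(1) = 4]
q=13: r=3, s=27, t=-13   [55*(27) + 114*(-13) = 3]
q=1: r=1, s=-29, t=14   [55*(-29) + 114*(14) = 1]
q=3: r=0, s=114, t=-55   [55*(114) + 114*(-55) = 0]
GCD = 1; from the row with r=1: x=-29, y=14
Check: 55*(-29) + 114*(14) = -1595 + 1596 = 1

GCD = 1, x = -29, y = 14


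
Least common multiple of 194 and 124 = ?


GCD(194, 124) = 2
LCM = 194*124/2 = 24056/2 = 12028

LCM = 12028


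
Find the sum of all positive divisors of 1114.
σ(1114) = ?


Divisors of 1114: 1, 2, 557, 1114
Sum = 1 + 2 + 557 + 1114 = 1674

σ(1114) = 1674


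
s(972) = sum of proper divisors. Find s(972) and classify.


Proper divisors: 1, 2, 3, 4, 6, 9, 12, 18, 27, 36, 54, 81, 108, 162, 243, 324, 486
Sum = 1 + 2 + 3 + 4 + 6 + 9 + 12 + 18 + 27 + 36 + 54 + 81 + 108 + 162 + 243 + 324 + 486 = 1576
1576 > 972 → abundant

s(972) = 1576 (abundant)


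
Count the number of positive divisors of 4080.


4080 = 2^4 × 3^1 × 5^1 × 17^1
d(4080) = (4+1) × (1+1) × (1+1) × (1+1) = 40

40 divisors


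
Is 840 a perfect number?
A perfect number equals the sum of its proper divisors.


Proper divisors of 840: 1, 2, 3, 4, 5, 6, 7, 8, 10, 12, 14, 15, 20, 21, 24, 28, 30, 35, 40, 42, 56, 60, 70, 84, 105, 120, 140, 168, 210, 280, 420
Sum = 1 + 2 + 3 + 4 + 5 + 6 + 7 + 8 + 10 + 12 + 14 + 15 + 20 + 21 + 24 + 28 + 30 + 35 + 40 + 42 + 56 + 60 + 70 + 84 + 105 + 120 + 140 + 168 + 210 + 280 + 420 = 2040

No, 840 is not perfect (2040 ≠ 840)


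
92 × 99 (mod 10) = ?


92 × 99 = 9108
9108 mod 10 = 8


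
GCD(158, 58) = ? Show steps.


158 = 2 * 58 + 42
58 = 1 * 42 + 16
42 = 2 * 16 + 10
16 = 1 * 10 + 6
10 = 1 * 6 + 4
6 = 1 * 4 + 2
4 = 2 * 2 + 0
GCD = 2


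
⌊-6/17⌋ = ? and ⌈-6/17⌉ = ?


-6/17 = -0.3529
floor = -1
ceil = 0

floor = -1, ceil = 0


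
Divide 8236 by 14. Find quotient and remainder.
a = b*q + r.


8236 = 14 * 588 + 4
Check: 8232 + 4 = 8236

q = 588, r = 4


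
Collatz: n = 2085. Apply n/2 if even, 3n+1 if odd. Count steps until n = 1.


2085 → 6256 → 3128 → 1564 → 782 → 391 → 1174 → 587 → 1762 → 881 → 2644 → 1322 → 661 → 1984 → 992 → 496 → 248 → 124 → 62 → 31 → 94 → 47 → 142 → 71 → 214 → 107 → 322 → 161 → 484 → 242 → 121 → 364 → 182 → 91 → 274 → 137 → 412 → 206 → 103 → 310 → 155 → 466 → 233 → 700 → 350 → 175 → 526 → 263 → 790 → 395 → 1186 → 593 → 1780 → 890 → 445 → 1336 → 668 → 334 → 167 → 502 → 251 → 754 → 377 → 1132 → 566 → 283 → 850 → 425 → 1276 → 638 → 319 → 958 → 479 → 1438 → 719 → 2158 → 1079 → 3238 → 1619 → 4858 → 2429 → 7288 → 3644 → 1822 → 911 → 2734 → 1367 → 4102 → 2051 → 6154 → 3077 → 9232 → 4616 → 2308 → 1154 → 577 → 1732 → 866 → 433 → 1300 → 650 → 325 → 976 → 488 → 244 → 122 → 61 → 184 → 92 → 46 → 23 → 70 → 35 → 106 → 53 → 160 → 80 → 40 → 20 → 10 → 5 → 16 → 8 → 4 → 2 → 1
Total steps = 125

125 steps


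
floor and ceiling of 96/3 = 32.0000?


96/3 = 32.0000
floor = 32
ceil = 32

floor = 32, ceil = 32


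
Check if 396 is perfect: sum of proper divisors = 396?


Proper divisors of 396: 1, 2, 3, 4, 6, 9, 11, 12, 18, 22, 33, 36, 44, 66, 99, 132, 198
Sum = 1 + 2 + 3 + 4 + 6 + 9 + 11 + 12 + 18 + 22 + 33 + 36 + 44 + 66 + 99 + 132 + 198 = 696

No, 396 is not perfect (696 ≠ 396)


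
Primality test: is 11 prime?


Check divisors up to sqrt(11) = 3.3166
No divisors found.
11 is prime.

Yes, 11 is prime


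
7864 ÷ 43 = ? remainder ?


7864 = 43 * 182 + 38
Check: 7826 + 38 = 7864

q = 182, r = 38


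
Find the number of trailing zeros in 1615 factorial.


floor(1615/5) = 323
floor(1615/25) = 64
floor(1615/125) = 12
floor(1615/625) = 2
Total = 401

401 trailing zeros


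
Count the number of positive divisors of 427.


427 = 7^1 × 61^1
d(427) = (1+1) × (1+1) = 4

4 divisors


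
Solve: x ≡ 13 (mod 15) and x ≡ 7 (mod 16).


M = 15*16 = 240
M1 = M/15 = 16, M2 = M/16 = 15
M1^(-1) mod 15 = 1, M2^(-1) mod 16 = 15
x = 13*16*1 + 7*15*15 = 1783
1783 mod 240 = 103
Check: 103 mod 15 = 13 ✓, 103 mod 16 = 7 ✓

x ≡ 103 (mod 240)


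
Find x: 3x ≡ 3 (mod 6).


GCD(3, 6) = 3 divides 3
Divide: 1x ≡ 1 (mod 2)
x ≡ 1 (mod 2)


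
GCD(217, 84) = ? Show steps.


217 = 2 * 84 + 49
84 = 1 * 49 + 35
49 = 1 * 35 + 14
35 = 2 * 14 + 7
14 = 2 * 7 + 0
GCD = 7


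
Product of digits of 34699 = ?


3 × 4 × 6 × 9 × 9 = 5832


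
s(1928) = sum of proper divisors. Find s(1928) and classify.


Proper divisors: 1, 2, 4, 8, 241, 482, 964
Sum = 1 + 2 + 4 + 8 + 241 + 482 + 964 = 1702
1702 < 1928 → deficient

s(1928) = 1702 (deficient)


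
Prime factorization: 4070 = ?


4070 / 2 = 2035
2035 / 5 = 407
407 / 11 = 37
37 / 37 = 1
4070 = 2 × 5 × 11 × 37


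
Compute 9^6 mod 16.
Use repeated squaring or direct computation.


9^1 mod 16 = 9
9^2 mod 16 = 1
9^3 mod 16 = 9
9^4 mod 16 = 1
9^5 mod 16 = 9
9^6 mod 16 = 1


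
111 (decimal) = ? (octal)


111 (base 10) = 111 (decimal)
111 (decimal) = 157 (base 8)


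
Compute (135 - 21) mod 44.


135 - 21 = 114
114 mod 44 = 26


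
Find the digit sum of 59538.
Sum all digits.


5 + 9 + 5 + 3 + 8 = 30


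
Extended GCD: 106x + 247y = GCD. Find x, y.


Tabular extended Euclidean (each row: r = 106*s + 247*t):
r=106, s=1, t=0
r=247, s=0, t=1
q=0: r=106, s=1, t=0   [106*(1) + 247*(0) = 106]
q=2: r=35, s=-2, t=1   [106*(-2) + 247*(1) = 35]
q=3: r=1, s=7, t=-3   [106*(7) + 247*(-3) = 1]
q=35: r=0, s=-247, t=106   [106*(-247) + 247*(106) = 0]
GCD = 1; from the row with r=1: x=7, y=-3
Check: 106*(7) + 247*(-3) = 742 - 741 = 1

GCD = 1, x = 7, y = -3


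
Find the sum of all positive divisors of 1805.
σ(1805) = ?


Divisors of 1805: 1, 5, 19, 95, 361, 1805
Sum = 1 + 5 + 19 + 95 + 361 + 1805 = 2286

σ(1805) = 2286


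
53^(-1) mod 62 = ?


Use the extended Euclidean algorithm on (62, 53); each row r = 62*s + 53*t:
r=62, s=1, t=0
r=53, s=0, t=1
q=1: r=9, s=1, t=-1   [62*(1) + 53*(-1) = 9]
q=5: r=8, s=-5, t=6   [62*(-5) + 53*(6) = 8]
q=1: r=1, s=6, t=-7   [62*(6) + 53*(-7) = 1]
q=8: r=0, s=-53, t=62   [62*(-53) + 53*(62) = 0]
GCD = 1 with t = -7, so 53*(-7) ≡ 1 (mod 62)
Inverse = -7 mod 62 = 55
Check: 53 * 55 = 2915 ≡ 1 (mod 62)

53^(-1) ≡ 55 (mod 62)


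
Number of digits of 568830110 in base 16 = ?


568830110 in base 16 = 21E7A89E
Number of digits = 8

8 digits (base 16)


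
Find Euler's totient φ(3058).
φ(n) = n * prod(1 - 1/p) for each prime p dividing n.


3058 = 2 × 11 × 139
Prime factors: 2, 11, 139
φ(3058) = 3058 × (1-1/2) × (1-1/11) × (1-1/139)
= 3058 × 1/2 × 10/11 × 138/139 = 1380

φ(3058) = 1380


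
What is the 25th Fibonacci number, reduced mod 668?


F(k) mod 668 for k=1..25:
1, 1, 2, 3, 5, 8, 13, 21, 34, 55, 89, 144, 233, 377, 610, 319, 261, 580, 173, 85, 258, 343, 601, 276, 209
F(25) mod 668 = 209


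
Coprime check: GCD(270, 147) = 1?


Euclidean algorithm:
270 = 1 * 147 + 123
147 = 1 * 123 + 24
123 = 5 * 24 + 3
24 = 8 * 3 + 0
GCD(270, 147) = 3

No, not coprime (GCD = 3)


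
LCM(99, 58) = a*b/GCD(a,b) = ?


GCD(99, 58) = 1
LCM = 99*58/1 = 5742/1 = 5742

LCM = 5742


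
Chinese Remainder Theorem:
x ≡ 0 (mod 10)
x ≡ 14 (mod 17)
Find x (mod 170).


M = 10*17 = 170
M1 = M/10 = 17, M2 = M/17 = 10
M1^(-1) mod 10 = 3, M2^(-1) mod 17 = 12
x = 0*17*3 + 14*10*12 = 1680
1680 mod 170 = 150
Check: 150 mod 10 = 0 ✓, 150 mod 17 = 14 ✓

x ≡ 150 (mod 170)


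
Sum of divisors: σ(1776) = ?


Divisors of 1776: 1, 2, 3, 4, 6, 8, 12, 16, 24, 37, 48, 74, 111, 148, 222, 296, 444, 592, 888, 1776
Sum = 1 + 2 + 3 + 4 + 6 + 8 + 12 + 16 + 24 + 37 + 48 + 74 + 111 + 148 + 222 + 296 + 444 + 592 + 888 + 1776 = 4712

σ(1776) = 4712


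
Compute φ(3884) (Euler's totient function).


3884 = 2^2 × 971
Prime factors: 2, 971
φ(3884) = 3884 × (1-1/2) × (1-1/971)
= 3884 × 1/2 × 970/971 = 1940

φ(3884) = 1940


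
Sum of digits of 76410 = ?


7 + 6 + 4 + 1 + 0 = 18


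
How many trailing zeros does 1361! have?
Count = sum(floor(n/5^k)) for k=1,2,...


floor(1361/5) = 272
floor(1361/25) = 54
floor(1361/125) = 10
floor(1361/625) = 2
Total = 338

338 trailing zeros


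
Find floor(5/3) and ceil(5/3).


5/3 = 1.6667
floor = 1
ceil = 2

floor = 1, ceil = 2


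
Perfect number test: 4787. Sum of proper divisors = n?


Proper divisors of 4787: 1
Sum = 1 = 1

No, 4787 is not perfect (1 ≠ 4787)


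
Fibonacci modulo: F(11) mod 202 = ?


F(k) mod 202 for k=1..11:
1, 1, 2, 3, 5, 8, 13, 21, 34, 55, 89
F(11) mod 202 = 89


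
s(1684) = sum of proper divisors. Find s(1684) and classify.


Proper divisors: 1, 2, 4, 421, 842
Sum = 1 + 2 + 4 + 421 + 842 = 1270
1270 < 1684 → deficient

s(1684) = 1270 (deficient)


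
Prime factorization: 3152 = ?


3152 / 2 = 1576
1576 / 2 = 788
788 / 2 = 394
394 / 2 = 197
197 / 197 = 1
3152 = 2^4 × 197


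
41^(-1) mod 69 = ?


Use the extended Euclidean algorithm on (69, 41); each row r = 69*s + 41*t:
r=69, s=1, t=0
r=41, s=0, t=1
q=1: r=28, s=1, t=-1   [69*(1) + 41*(-1) = 28]
q=1: r=13, s=-1, t=2   [69*(-1) + 41*(2) = 13]
q=2: r=2, s=3, t=-5   [69*(3) + 41*(-5) = 2]
q=6: r=1, s=-19, t=32   [69*(-19) + 41*(32) = 1]
q=2: r=0, s=41, t=-69   [69*(41) + 41*(-69) = 0]
GCD = 1 with t = 32, so 41*(32) ≡ 1 (mod 69)
Inverse = 32 mod 69 = 32
Check: 41 * 32 = 1312 ≡ 1 (mod 69)

41^(-1) ≡ 32 (mod 69)


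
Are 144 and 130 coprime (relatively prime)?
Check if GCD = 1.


Euclidean algorithm:
144 = 1 * 130 + 14
130 = 9 * 14 + 4
14 = 3 * 4 + 2
4 = 2 * 2 + 0
GCD(144, 130) = 2

No, not coprime (GCD = 2)


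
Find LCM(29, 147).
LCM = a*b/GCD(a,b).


GCD(29, 147) = 1
LCM = 29*147/1 = 4263/1 = 4263

LCM = 4263


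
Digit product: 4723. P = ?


4 × 7 × 2 × 3 = 168


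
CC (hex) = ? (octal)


CC (base 16) = 204 (decimal)
204 (decimal) = 314 (base 8)


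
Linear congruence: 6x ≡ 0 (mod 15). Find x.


GCD(6, 15) = 3 divides 0
Divide: 2x ≡ 0 (mod 5)
x ≡ 0 (mod 5)


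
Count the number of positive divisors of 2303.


2303 = 7^2 × 47^1
d(2303) = (2+1) × (1+1) = 6

6 divisors


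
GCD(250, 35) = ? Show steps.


250 = 7 * 35 + 5
35 = 7 * 5 + 0
GCD = 5


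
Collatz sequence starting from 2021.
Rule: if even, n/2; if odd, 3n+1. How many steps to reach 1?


2021 → 6064 → 3032 → 1516 → 758 → 379 → 1138 → 569 → 1708 → 854 → 427 → 1282 → 641 → 1924 → 962 → 481 → 1444 → 722 → 361 → 1084 → 542 → 271 → 814 → 407 → 1222 → 611 → 1834 → 917 → 2752 → 1376 → 688 → 344 → 172 → 86 → 43 → 130 → 65 → 196 → 98 → 49 → 148 → 74 → 37 → 112 → 56 → 28 → 14 → 7 → 22 → 11 → 34 → 17 → 52 → 26 → 13 → 40 → 20 → 10 → 5 → 16 → 8 → 4 → 2 → 1
Total steps = 63

63 steps


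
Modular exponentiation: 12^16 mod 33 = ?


12^1 mod 33 = 12
12^2 mod 33 = 12
12^3 mod 33 = 12
12^4 mod 33 = 12
12^5 mod 33 = 12
12^6 mod 33 = 12
12^7 mod 33 = 12
12^8 mod 33 = 12
12^9 mod 33 = 12
12^10 mod 33 = 12
12^11 mod 33 = 12
12^12 mod 33 = 12
12^13 mod 33 = 12
12^14 mod 33 = 12
12^15 mod 33 = 12
12^16 mod 33 = 12


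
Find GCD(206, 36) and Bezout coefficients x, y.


Tabular extended Euclidean (each row: r = 206*s + 36*t):
r=206, s=1, t=0
r=36, s=0, t=1
q=5: r=26, s=1, t=-5   [206*(1) + 36*(-5) = 26]
q=1: r=10, s=-1, t=6   [206*(-1) + 36*(6) = 10]
q=2: r=6, s=3, t=-17   [206*(3) + 36*(-17) = 6]
q=1: r=4, s=-4, t=23   [206*(-4) + 36*(23) = 4]
q=1: r=2, s=7, t=-40   [206*(7) + 36*(-40) = 2]
q=2: r=0, s=-18, t=103   [206*(-18) + 36*(103) = 0]
GCD = 2; from the row with r=2: x=7, y=-40
Check: 206*(7) + 36*(-40) = 1442 - 1440 = 2

GCD = 2, x = 7, y = -40


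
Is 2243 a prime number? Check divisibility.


Check divisors up to sqrt(2243) = 47.3603
No divisors found.
2243 is prime.

Yes, 2243 is prime


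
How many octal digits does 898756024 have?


898756024 in base 8 = 6544366670
Number of digits = 10

10 digits (base 8)


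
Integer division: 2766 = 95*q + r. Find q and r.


2766 = 95 * 29 + 11
Check: 2755 + 11 = 2766

q = 29, r = 11


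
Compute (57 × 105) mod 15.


57 × 105 = 5985
5985 mod 15 = 0


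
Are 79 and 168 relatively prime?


Euclidean algorithm:
168 = 2 * 79 + 10
79 = 7 * 10 + 9
10 = 1 * 9 + 1
9 = 9 * 1 + 0
GCD(79, 168) = 1

Yes, coprime (GCD = 1)


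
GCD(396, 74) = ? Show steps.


396 = 5 * 74 + 26
74 = 2 * 26 + 22
26 = 1 * 22 + 4
22 = 5 * 4 + 2
4 = 2 * 2 + 0
GCD = 2


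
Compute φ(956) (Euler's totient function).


956 = 2^2 × 239
Prime factors: 2, 239
φ(956) = 956 × (1-1/2) × (1-1/239)
= 956 × 1/2 × 238/239 = 476

φ(956) = 476


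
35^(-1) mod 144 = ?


Use the extended Euclidean algorithm on (144, 35); each row r = 144*s + 35*t:
r=144, s=1, t=0
r=35, s=0, t=1
q=4: r=4, s=1, t=-4   [144*(1) + 35*(-4) = 4]
q=8: r=3, s=-8, t=33   [144*(-8) + 35*(33) = 3]
q=1: r=1, s=9, t=-37   [144*(9) + 35*(-37) = 1]
q=3: r=0, s=-35, t=144   [144*(-35) + 35*(144) = 0]
GCD = 1 with t = -37, so 35*(-37) ≡ 1 (mod 144)
Inverse = -37 mod 144 = 107
Check: 35 * 107 = 3745 ≡ 1 (mod 144)

35^(-1) ≡ 107 (mod 144)


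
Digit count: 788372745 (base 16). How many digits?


788372745 in base 16 = 2EFD9D09
Number of digits = 8

8 digits (base 16)


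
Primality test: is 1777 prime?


Check divisors up to sqrt(1777) = 42.1545
No divisors found.
1777 is prime.

Yes, 1777 is prime


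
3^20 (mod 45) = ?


3^1 mod 45 = 3
3^2 mod 45 = 9
3^3 mod 45 = 27
3^4 mod 45 = 36
3^5 mod 45 = 18
3^6 mod 45 = 9
3^7 mod 45 = 27
3^8 mod 45 = 36
3^9 mod 45 = 18
3^10 mod 45 = 9
3^11 mod 45 = 27
3^12 mod 45 = 36
3^13 mod 45 = 18
3^14 mod 45 = 9
3^15 mod 45 = 27
3^16 mod 45 = 36
3^17 mod 45 = 18
3^18 mod 45 = 9
3^19 mod 45 = 27
3^20 mod 45 = 36


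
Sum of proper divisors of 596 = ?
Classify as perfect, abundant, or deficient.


Proper divisors: 1, 2, 4, 149, 298
Sum = 1 + 2 + 4 + 149 + 298 = 454
454 < 596 → deficient

s(596) = 454 (deficient)


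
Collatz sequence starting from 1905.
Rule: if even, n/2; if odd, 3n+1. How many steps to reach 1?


1905 → 5716 → 2858 → 1429 → 4288 → 2144 → 1072 → 536 → 268 → 134 → 67 → 202 → 101 → 304 → 152 → 76 → 38 → 19 → 58 → 29 → 88 → 44 → 22 → 11 → 34 → 17 → 52 → 26 → 13 → 40 → 20 → 10 → 5 → 16 → 8 → 4 → 2 → 1
Total steps = 37

37 steps


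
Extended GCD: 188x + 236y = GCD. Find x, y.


Tabular extended Euclidean (each row: r = 188*s + 236*t):
r=188, s=1, t=0
r=236, s=0, t=1
q=0: r=188, s=1, t=0   [188*(1) + 236*(0) = 188]
q=1: r=48, s=-1, t=1   [188*(-1) + 236*(1) = 48]
q=3: r=44, s=4, t=-3   [188*(4) + 236*(-3) = 44]
q=1: r=4, s=-5, t=4   [188*(-5) + 236*(4) = 4]
q=11: r=0, s=59, t=-47   [188*(59) + 236*(-47) = 0]
GCD = 4; from the row with r=4: x=-5, y=4
Check: 188*(-5) + 236*(4) = -940 + 944 = 4

GCD = 4, x = -5, y = 4


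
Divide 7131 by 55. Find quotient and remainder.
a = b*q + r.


7131 = 55 * 129 + 36
Check: 7095 + 36 = 7131

q = 129, r = 36


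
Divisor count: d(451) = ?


451 = 11^1 × 41^1
d(451) = (1+1) × (1+1) = 4

4 divisors


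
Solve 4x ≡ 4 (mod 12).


GCD(4, 12) = 4 divides 4
Divide: 1x ≡ 1 (mod 3)
x ≡ 1 (mod 3)


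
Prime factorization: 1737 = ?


1737 / 3 = 579
579 / 3 = 193
193 / 193 = 1
1737 = 3^2 × 193


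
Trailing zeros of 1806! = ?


floor(1806/5) = 361
floor(1806/25) = 72
floor(1806/125) = 14
floor(1806/625) = 2
Total = 449

449 trailing zeros


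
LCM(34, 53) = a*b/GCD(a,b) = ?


GCD(34, 53) = 1
LCM = 34*53/1 = 1802/1 = 1802

LCM = 1802


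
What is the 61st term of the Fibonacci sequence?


Sequence: 1, 1, 2, 3, 5, 8, 13, 21, 34, 55, 89, 144, 233, 377, 610, 987, 1597, 2584, 4181, 6765, 10946, 17711, 28657, 46368, 75025, 121393, 196418, 317811, 514229, 832040, 1346269, 2178309, 3524578, 5702887, 9227465, 14930352, 24157817, 39088169, 63245986, 102334155, 165580141, 267914296, 433494437, 701408733, 1134903170, 1836311903, 2971215073, 4807526976, 7778742049, 12586269025, 20365011074, 32951280099, 53316291173, 86267571272, 139583862445, 225851433717, 365435296162, 591286729879, 956722026041, 1548008755920, 2504730781961
F(61) = 2504730781961


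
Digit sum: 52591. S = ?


5 + 2 + 5 + 9 + 1 = 22


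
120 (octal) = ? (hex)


120 (base 8) = 80 (decimal)
80 (decimal) = 50 (base 16)


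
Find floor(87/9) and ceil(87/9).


87/9 = 9.6667
floor = 9
ceil = 10

floor = 9, ceil = 10


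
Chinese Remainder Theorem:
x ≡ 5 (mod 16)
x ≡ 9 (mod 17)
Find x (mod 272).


M = 16*17 = 272
M1 = M/16 = 17, M2 = M/17 = 16
M1^(-1) mod 16 = 1, M2^(-1) mod 17 = 16
x = 5*17*1 + 9*16*16 = 2389
2389 mod 272 = 213
Check: 213 mod 16 = 5 ✓, 213 mod 17 = 9 ✓

x ≡ 213 (mod 272)


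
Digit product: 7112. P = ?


7 × 1 × 1 × 2 = 14


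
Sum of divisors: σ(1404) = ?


Divisors of 1404: 1, 2, 3, 4, 6, 9, 12, 13, 18, 26, 27, 36, 39, 52, 54, 78, 108, 117, 156, 234, 351, 468, 702, 1404
Sum = 1 + 2 + 3 + 4 + 6 + 9 + 12 + 13 + 18 + 26 + 27 + 36 + 39 + 52 + 54 + 78 + 108 + 117 + 156 + 234 + 351 + 468 + 702 + 1404 = 3920

σ(1404) = 3920


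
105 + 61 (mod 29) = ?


105 + 61 = 166
166 mod 29 = 21


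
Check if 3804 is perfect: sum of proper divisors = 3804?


Proper divisors of 3804: 1, 2, 3, 4, 6, 12, 317, 634, 951, 1268, 1902
Sum = 1 + 2 + 3 + 4 + 6 + 12 + 317 + 634 + 951 + 1268 + 1902 = 5100

No, 3804 is not perfect (5100 ≠ 3804)


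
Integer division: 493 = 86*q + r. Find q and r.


493 = 86 * 5 + 63
Check: 430 + 63 = 493

q = 5, r = 63


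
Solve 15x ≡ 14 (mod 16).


GCD(15, 16) = 1, unique solution
a^(-1) mod 16 = 15
x = 15 * 14 mod 16 = 2

x ≡ 2 (mod 16)


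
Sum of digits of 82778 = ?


8 + 2 + 7 + 7 + 8 = 32


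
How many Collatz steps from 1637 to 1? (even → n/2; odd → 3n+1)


1637 → 4912 → 2456 → 1228 → 614 → 307 → 922 → 461 → 1384 → 692 → 346 → 173 → 520 → 260 → 130 → 65 → 196 → 98 → 49 → 148 → 74 → 37 → 112 → 56 → 28 → 14 → 7 → 22 → 11 → 34 → 17 → 52 → 26 → 13 → 40 → 20 → 10 → 5 → 16 → 8 → 4 → 2 → 1
Total steps = 42

42 steps


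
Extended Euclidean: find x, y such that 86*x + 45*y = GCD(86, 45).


Tabular extended Euclidean (each row: r = 86*s + 45*t):
r=86, s=1, t=0
r=45, s=0, t=1
q=1: r=41, s=1, t=-1   [86*(1) + 45*(-1) = 41]
q=1: r=4, s=-1, t=2   [86*(-1) + 45*(2) = 4]
q=10: r=1, s=11, t=-21   [86*(11) + 45*(-21) = 1]
q=4: r=0, s=-45, t=86   [86*(-45) + 45*(86) = 0]
GCD = 1; from the row with r=1: x=11, y=-21
Check: 86*(11) + 45*(-21) = 946 - 945 = 1

GCD = 1, x = 11, y = -21


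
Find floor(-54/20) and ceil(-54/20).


-54/20 = -2.7000
floor = -3
ceil = -2

floor = -3, ceil = -2


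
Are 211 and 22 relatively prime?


Euclidean algorithm:
211 = 9 * 22 + 13
22 = 1 * 13 + 9
13 = 1 * 9 + 4
9 = 2 * 4 + 1
4 = 4 * 1 + 0
GCD(211, 22) = 1

Yes, coprime (GCD = 1)


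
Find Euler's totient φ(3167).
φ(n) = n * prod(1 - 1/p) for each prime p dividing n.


3167 = 3167
Prime factors: 3167
φ(3167) = 3167 × (1-1/3167)
= 3167 × 3166/3167 = 3166

φ(3167) = 3166


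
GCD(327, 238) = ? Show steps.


327 = 1 * 238 + 89
238 = 2 * 89 + 60
89 = 1 * 60 + 29
60 = 2 * 29 + 2
29 = 14 * 2 + 1
2 = 2 * 1 + 0
GCD = 1


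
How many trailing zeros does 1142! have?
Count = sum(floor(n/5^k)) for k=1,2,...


floor(1142/5) = 228
floor(1142/25) = 45
floor(1142/125) = 9
floor(1142/625) = 1
Total = 283

283 trailing zeros


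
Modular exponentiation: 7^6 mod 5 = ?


7^1 mod 5 = 2
7^2 mod 5 = 4
7^3 mod 5 = 3
7^4 mod 5 = 1
7^5 mod 5 = 2
7^6 mod 5 = 4


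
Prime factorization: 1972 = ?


1972 / 2 = 986
986 / 2 = 493
493 / 17 = 29
29 / 29 = 1
1972 = 2^2 × 17 × 29


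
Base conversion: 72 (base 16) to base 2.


72 (base 16) = 114 (decimal)
114 (decimal) = 1110010 (base 2)


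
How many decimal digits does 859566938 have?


859566938 has 9 digits in base 10
floor(log10(859566938)) + 1 = floor(8.9343) + 1 = 9

9 digits (base 10)


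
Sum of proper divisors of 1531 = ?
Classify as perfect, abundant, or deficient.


Proper divisors: 1
Sum = 1 = 1
1 < 1531 → deficient

s(1531) = 1 (deficient)


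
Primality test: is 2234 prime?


2234 / 2 = 1117 (exact division)
2234 is NOT prime.

No, 2234 is not prime


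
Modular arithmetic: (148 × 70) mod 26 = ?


148 × 70 = 10360
10360 mod 26 = 12


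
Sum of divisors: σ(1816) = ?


Divisors of 1816: 1, 2, 4, 8, 227, 454, 908, 1816
Sum = 1 + 2 + 4 + 8 + 227 + 454 + 908 + 1816 = 3420

σ(1816) = 3420


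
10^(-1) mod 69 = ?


Use the extended Euclidean algorithm on (69, 10); each row r = 69*s + 10*t:
r=69, s=1, t=0
r=10, s=0, t=1
q=6: r=9, s=1, t=-6   [69*(1) + 10*(-6) = 9]
q=1: r=1, s=-1, t=7   [69*(-1) + 10*(7) = 1]
q=9: r=0, s=10, t=-69   [69*(10) + 10*(-69) = 0]
GCD = 1 with t = 7, so 10*(7) ≡ 1 (mod 69)
Inverse = 7 mod 69 = 7
Check: 10 * 7 = 70 ≡ 1 (mod 69)

10^(-1) ≡ 7 (mod 69)


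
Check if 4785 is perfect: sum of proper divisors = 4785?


Proper divisors of 4785: 1, 3, 5, 11, 15, 29, 33, 55, 87, 145, 165, 319, 435, 957, 1595
Sum = 1 + 3 + 5 + 11 + 15 + 29 + 33 + 55 + 87 + 145 + 165 + 319 + 435 + 957 + 1595 = 3855

No, 4785 is not perfect (3855 ≠ 4785)


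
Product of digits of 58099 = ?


5 × 8 × 0 × 9 × 9 = 0


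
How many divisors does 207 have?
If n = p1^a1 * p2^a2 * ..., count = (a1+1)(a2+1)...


207 = 3^2 × 23^1
d(207) = (2+1) × (1+1) = 6

6 divisors


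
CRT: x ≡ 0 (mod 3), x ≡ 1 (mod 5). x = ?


M = 3*5 = 15
M1 = M/3 = 5, M2 = M/5 = 3
M1^(-1) mod 3 = 2, M2^(-1) mod 5 = 2
x = 0*5*2 + 1*3*2 = 6
6 mod 15 = 6
Check: 6 mod 3 = 0 ✓, 6 mod 5 = 1 ✓

x ≡ 6 (mod 15)


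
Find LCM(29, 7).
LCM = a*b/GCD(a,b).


GCD(29, 7) = 1
LCM = 29*7/1 = 203/1 = 203

LCM = 203


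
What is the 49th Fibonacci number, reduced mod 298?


F(k) mod 298 for k=1..49:
1, 1, 2, 3, 5, 8, 13, 21, 34, 55, 89, 144, 233, 79, 14, 93, 107, 200, 9, 209, 218, 129, 49, 178, 227, 107, 36, 143, 179, 24, 203, 227, 132, 61, 193, 254, 149, 105, 254, 61, 17, 78, 95, 173, 268, 143, 113, 256, 71
F(49) mod 298 = 71


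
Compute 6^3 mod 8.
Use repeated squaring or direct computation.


6^1 mod 8 = 6
6^2 mod 8 = 4
6^3 mod 8 = 0


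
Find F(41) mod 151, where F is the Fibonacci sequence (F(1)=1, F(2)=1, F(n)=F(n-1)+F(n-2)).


F(k) mod 151 for k=1..41:
1, 1, 2, 3, 5, 8, 13, 21, 34, 55, 89, 144, 82, 75, 6, 81, 87, 17, 104, 121, 74, 44, 118, 11, 129, 140, 118, 107, 74, 30, 104, 134, 87, 70, 6, 76, 82, 7, 89, 96, 34
F(41) mod 151 = 34


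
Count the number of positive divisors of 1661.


1661 = 11^1 × 151^1
d(1661) = (1+1) × (1+1) = 4

4 divisors


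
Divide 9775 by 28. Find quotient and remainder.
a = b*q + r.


9775 = 28 * 349 + 3
Check: 9772 + 3 = 9775

q = 349, r = 3


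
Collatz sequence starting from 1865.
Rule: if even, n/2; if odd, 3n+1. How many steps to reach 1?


1865 → 5596 → 2798 → 1399 → 4198 → 2099 → 6298 → 3149 → 9448 → 4724 → 2362 → 1181 → 3544 → 1772 → 886 → 443 → 1330 → 665 → 1996 → 998 → 499 → 1498 → 749 → 2248 → 1124 → 562 → 281 → 844 → 422 → 211 → 634 → 317 → 952 → 476 → 238 → 119 → 358 → 179 → 538 → 269 → 808 → 404 → 202 → 101 → 304 → 152 → 76 → 38 → 19 → 58 → 29 → 88 → 44 → 22 → 11 → 34 → 17 → 52 → 26 → 13 → 40 → 20 → 10 → 5 → 16 → 8 → 4 → 2 → 1
Total steps = 68

68 steps


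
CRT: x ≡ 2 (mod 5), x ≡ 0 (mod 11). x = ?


M = 5*11 = 55
M1 = M/5 = 11, M2 = M/11 = 5
M1^(-1) mod 5 = 1, M2^(-1) mod 11 = 9
x = 2*11*1 + 0*5*9 = 22
22 mod 55 = 22
Check: 22 mod 5 = 2 ✓, 22 mod 11 = 0 ✓

x ≡ 22 (mod 55)


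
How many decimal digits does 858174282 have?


858174282 has 9 digits in base 10
floor(log10(858174282)) + 1 = floor(8.9336) + 1 = 9

9 digits (base 10)


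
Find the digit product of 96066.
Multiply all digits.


9 × 6 × 0 × 6 × 6 = 0


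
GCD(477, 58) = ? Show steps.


477 = 8 * 58 + 13
58 = 4 * 13 + 6
13 = 2 * 6 + 1
6 = 6 * 1 + 0
GCD = 1


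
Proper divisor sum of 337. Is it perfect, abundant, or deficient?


Proper divisors: 1
Sum = 1 = 1
1 < 337 → deficient

s(337) = 1 (deficient)


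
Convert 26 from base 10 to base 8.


26 (base 10) = 26 (decimal)
26 (decimal) = 32 (base 8)


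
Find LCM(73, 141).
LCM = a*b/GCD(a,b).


GCD(73, 141) = 1
LCM = 73*141/1 = 10293/1 = 10293

LCM = 10293


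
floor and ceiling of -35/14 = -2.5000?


-35/14 = -2.5000
floor = -3
ceil = -2

floor = -3, ceil = -2


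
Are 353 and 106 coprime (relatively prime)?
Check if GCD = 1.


Euclidean algorithm:
353 = 3 * 106 + 35
106 = 3 * 35 + 1
35 = 35 * 1 + 0
GCD(353, 106) = 1

Yes, coprime (GCD = 1)


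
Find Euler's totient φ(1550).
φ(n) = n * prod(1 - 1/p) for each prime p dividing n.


1550 = 2 × 5^2 × 31
Prime factors: 2, 5, 31
φ(1550) = 1550 × (1-1/2) × (1-1/5) × (1-1/31)
= 1550 × 1/2 × 4/5 × 30/31 = 600

φ(1550) = 600


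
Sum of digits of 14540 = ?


1 + 4 + 5 + 4 + 0 = 14


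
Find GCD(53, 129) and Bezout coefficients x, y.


Tabular extended Euclidean (each row: r = 53*s + 129*t):
r=53, s=1, t=0
r=129, s=0, t=1
q=0: r=53, s=1, t=0   [53*(1) + 129*(0) = 53]
q=2: r=23, s=-2, t=1   [53*(-2) + 129*(1) = 23]
q=2: r=7, s=5, t=-2   [53*(5) + 129*(-2) = 7]
q=3: r=2, s=-17, t=7   [53*(-17) + 129*(7) = 2]
q=3: r=1, s=56, t=-23   [53*(56) + 129*(-23) = 1]
q=2: r=0, s=-129, t=53   [53*(-129) + 129*(53) = 0]
GCD = 1; from the row with r=1: x=56, y=-23
Check: 53*(56) + 129*(-23) = 2968 - 2967 = 1

GCD = 1, x = 56, y = -23


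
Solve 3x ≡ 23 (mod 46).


GCD(3, 46) = 1, unique solution
a^(-1) mod 46 = 31
x = 31 * 23 mod 46 = 23

x ≡ 23 (mod 46)


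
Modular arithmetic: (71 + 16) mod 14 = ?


71 + 16 = 87
87 mod 14 = 3


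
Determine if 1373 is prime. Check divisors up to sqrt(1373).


Check divisors up to sqrt(1373) = 37.0540
No divisors found.
1373 is prime.

Yes, 1373 is prime


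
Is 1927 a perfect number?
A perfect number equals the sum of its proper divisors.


Proper divisors of 1927: 1, 41, 47
Sum = 1 + 41 + 47 = 89

No, 1927 is not perfect (89 ≠ 1927)


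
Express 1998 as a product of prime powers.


1998 / 2 = 999
999 / 3 = 333
333 / 3 = 111
111 / 3 = 37
37 / 37 = 1
1998 = 2 × 3^3 × 37


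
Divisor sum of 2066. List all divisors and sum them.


Divisors of 2066: 1, 2, 1033, 2066
Sum = 1 + 2 + 1033 + 2066 = 3102

σ(2066) = 3102


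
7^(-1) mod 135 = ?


Use the extended Euclidean algorithm on (135, 7); each row r = 135*s + 7*t:
r=135, s=1, t=0
r=7, s=0, t=1
q=19: r=2, s=1, t=-19   [135*(1) + 7*(-19) = 2]
q=3: r=1, s=-3, t=58   [135*(-3) + 7*(58) = 1]
q=2: r=0, s=7, t=-135   [135*(7) + 7*(-135) = 0]
GCD = 1 with t = 58, so 7*(58) ≡ 1 (mod 135)
Inverse = 58 mod 135 = 58
Check: 7 * 58 = 406 ≡ 1 (mod 135)

7^(-1) ≡ 58 (mod 135)


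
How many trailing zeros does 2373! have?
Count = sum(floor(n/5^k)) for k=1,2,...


floor(2373/5) = 474
floor(2373/25) = 94
floor(2373/125) = 18
floor(2373/625) = 3
Total = 589

589 trailing zeros


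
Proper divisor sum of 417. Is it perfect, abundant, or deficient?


Proper divisors: 1, 3, 139
Sum = 1 + 3 + 139 = 143
143 < 417 → deficient

s(417) = 143 (deficient)


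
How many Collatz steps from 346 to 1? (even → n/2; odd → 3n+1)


346 → 173 → 520 → 260 → 130 → 65 → 196 → 98 → 49 → 148 → 74 → 37 → 112 → 56 → 28 → 14 → 7 → 22 → 11 → 34 → 17 → 52 → 26 → 13 → 40 → 20 → 10 → 5 → 16 → 8 → 4 → 2 → 1
Total steps = 32

32 steps


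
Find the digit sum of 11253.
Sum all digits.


1 + 1 + 2 + 5 + 3 = 12


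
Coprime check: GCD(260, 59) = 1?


Euclidean algorithm:
260 = 4 * 59 + 24
59 = 2 * 24 + 11
24 = 2 * 11 + 2
11 = 5 * 2 + 1
2 = 2 * 1 + 0
GCD(260, 59) = 1

Yes, coprime (GCD = 1)


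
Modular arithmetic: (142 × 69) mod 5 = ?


142 × 69 = 9798
9798 mod 5 = 3


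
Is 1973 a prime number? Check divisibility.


Check divisors up to sqrt(1973) = 44.4185
No divisors found.
1973 is prime.

Yes, 1973 is prime


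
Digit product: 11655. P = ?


1 × 1 × 6 × 5 × 5 = 150


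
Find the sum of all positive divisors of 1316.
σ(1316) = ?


Divisors of 1316: 1, 2, 4, 7, 14, 28, 47, 94, 188, 329, 658, 1316
Sum = 1 + 2 + 4 + 7 + 14 + 28 + 47 + 94 + 188 + 329 + 658 + 1316 = 2688

σ(1316) = 2688


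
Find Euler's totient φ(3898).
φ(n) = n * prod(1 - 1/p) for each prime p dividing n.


3898 = 2 × 1949
Prime factors: 2, 1949
φ(3898) = 3898 × (1-1/2) × (1-1/1949)
= 3898 × 1/2 × 1948/1949 = 1948

φ(3898) = 1948


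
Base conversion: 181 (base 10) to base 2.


181 (base 10) = 181 (decimal)
181 (decimal) = 10110101 (base 2)


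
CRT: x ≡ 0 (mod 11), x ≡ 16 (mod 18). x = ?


M = 11*18 = 198
M1 = M/11 = 18, M2 = M/18 = 11
M1^(-1) mod 11 = 8, M2^(-1) mod 18 = 5
x = 0*18*8 + 16*11*5 = 880
880 mod 198 = 88
Check: 88 mod 11 = 0 ✓, 88 mod 18 = 16 ✓

x ≡ 88 (mod 198)


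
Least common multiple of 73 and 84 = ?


GCD(73, 84) = 1
LCM = 73*84/1 = 6132/1 = 6132

LCM = 6132


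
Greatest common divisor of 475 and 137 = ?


475 = 3 * 137 + 64
137 = 2 * 64 + 9
64 = 7 * 9 + 1
9 = 9 * 1 + 0
GCD = 1


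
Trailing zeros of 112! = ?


floor(112/5) = 22
floor(112/25) = 4
Total = 26

26 trailing zeros


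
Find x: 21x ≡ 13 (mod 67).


GCD(21, 67) = 1, unique solution
a^(-1) mod 67 = 16
x = 16 * 13 mod 67 = 7

x ≡ 7 (mod 67)


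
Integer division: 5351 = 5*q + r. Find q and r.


5351 = 5 * 1070 + 1
Check: 5350 + 1 = 5351

q = 1070, r = 1


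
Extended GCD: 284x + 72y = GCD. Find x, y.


Tabular extended Euclidean (each row: r = 284*s + 72*t):
r=284, s=1, t=0
r=72, s=0, t=1
q=3: r=68, s=1, t=-3   [284*(1) + 72*(-3) = 68]
q=1: r=4, s=-1, t=4   [284*(-1) + 72*(4) = 4]
q=17: r=0, s=18, t=-71   [284*(18) + 72*(-71) = 0]
GCD = 4; from the row with r=4: x=-1, y=4
Check: 284*(-1) + 72*(4) = -284 + 288 = 4

GCD = 4, x = -1, y = 4


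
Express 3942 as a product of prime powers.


3942 / 2 = 1971
1971 / 3 = 657
657 / 3 = 219
219 / 3 = 73
73 / 73 = 1
3942 = 2 × 3^3 × 73


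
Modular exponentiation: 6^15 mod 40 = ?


6^1 mod 40 = 6
6^2 mod 40 = 36
6^3 mod 40 = 16
6^4 mod 40 = 16
6^5 mod 40 = 16
6^6 mod 40 = 16
6^7 mod 40 = 16
6^8 mod 40 = 16
6^9 mod 40 = 16
6^10 mod 40 = 16
6^11 mod 40 = 16
6^12 mod 40 = 16
6^13 mod 40 = 16
6^14 mod 40 = 16
6^15 mod 40 = 16


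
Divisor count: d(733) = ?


733 = 733^1
d(733) = (1+1) = 2

2 divisors


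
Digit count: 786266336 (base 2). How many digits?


786266336 in base 2 = 101110110111010111100011100000
Number of digits = 30

30 digits (base 2)


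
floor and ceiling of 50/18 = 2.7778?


50/18 = 2.7778
floor = 2
ceil = 3

floor = 2, ceil = 3


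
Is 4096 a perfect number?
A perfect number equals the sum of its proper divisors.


Proper divisors of 4096: 1, 2, 4, 8, 16, 32, 64, 128, 256, 512, 1024, 2048
Sum = 1 + 2 + 4 + 8 + 16 + 32 + 64 + 128 + 256 + 512 + 1024 + 2048 = 4095

No, 4096 is not perfect (4095 ≠ 4096)


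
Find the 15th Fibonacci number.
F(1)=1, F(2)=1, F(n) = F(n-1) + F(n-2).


Sequence: 1, 1, 2, 3, 5, 8, 13, 21, 34, 55, 89, 144, 233, 377, 610
F(15) = 610


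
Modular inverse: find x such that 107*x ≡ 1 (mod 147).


Use the extended Euclidean algorithm on (147, 107); each row r = 147*s + 107*t:
r=147, s=1, t=0
r=107, s=0, t=1
q=1: r=40, s=1, t=-1   [147*(1) + 107*(-1) = 40]
q=2: r=27, s=-2, t=3   [147*(-2) + 107*(3) = 27]
q=1: r=13, s=3, t=-4   [147*(3) + 107*(-4) = 13]
q=2: r=1, s=-8, t=11   [147*(-8) + 107*(11) = 1]
q=13: r=0, s=107, t=-147   [147*(107) + 107*(-147) = 0]
GCD = 1 with t = 11, so 107*(11) ≡ 1 (mod 147)
Inverse = 11 mod 147 = 11
Check: 107 * 11 = 1177 ≡ 1 (mod 147)

107^(-1) ≡ 11 (mod 147)


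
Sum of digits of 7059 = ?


7 + 0 + 5 + 9 = 21


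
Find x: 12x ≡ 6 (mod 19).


GCD(12, 19) = 1, unique solution
a^(-1) mod 19 = 8
x = 8 * 6 mod 19 = 10

x ≡ 10 (mod 19)


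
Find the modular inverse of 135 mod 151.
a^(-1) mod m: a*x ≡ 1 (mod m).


Use the extended Euclidean algorithm on (151, 135); each row r = 151*s + 135*t:
r=151, s=1, t=0
r=135, s=0, t=1
q=1: r=16, s=1, t=-1   [151*(1) + 135*(-1) = 16]
q=8: r=7, s=-8, t=9   [151*(-8) + 135*(9) = 7]
q=2: r=2, s=17, t=-19   [151*(17) + 135*(-19) = 2]
q=3: r=1, s=-59, t=66   [151*(-59) + 135*(66) = 1]
q=2: r=0, s=135, t=-151   [151*(135) + 135*(-151) = 0]
GCD = 1 with t = 66, so 135*(66) ≡ 1 (mod 151)
Inverse = 66 mod 151 = 66
Check: 135 * 66 = 8910 ≡ 1 (mod 151)

135^(-1) ≡ 66 (mod 151)
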